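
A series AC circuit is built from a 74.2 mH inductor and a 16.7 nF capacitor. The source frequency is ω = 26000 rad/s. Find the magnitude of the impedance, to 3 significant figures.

X_L = ωL = 1930 Ω
X_C = 1/(ωC) = 2300 Ω
Net reactance X = X_L − X_C = -374 Ω
Z = − j374 Ω
|Z| = √(0² + 374²) = 374 Ω

374 Ω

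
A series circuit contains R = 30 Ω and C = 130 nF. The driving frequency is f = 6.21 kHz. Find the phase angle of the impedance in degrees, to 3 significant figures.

ω = 2πf = 39020 rad/s
X_C = 1/(ωC) = 197 Ω
Z = 30.0 − j197 Ω
|Z| = √(30.0² + 197²) = 199 Ω
∠Z = arctan(-197/30.0) = -81.3°

-81.3°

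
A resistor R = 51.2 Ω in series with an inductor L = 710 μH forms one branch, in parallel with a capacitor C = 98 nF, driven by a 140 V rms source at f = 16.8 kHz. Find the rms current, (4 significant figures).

887.4 mA

ω = 2πf = 105600 rad/s
X_L = ωL = 74.95 Ω
X_C = 1/(ωC) = 96.67 Ω
Branch 1 (R+jX_L): Z₁ = 51.20 + j74.95 Ω, |Z₁| = 90.77 Ω
Branch 2 (−jX_C): Z₂ = −j96.67 Ω
Parallel: Z = Z₁Z₂/(Z₁+Z₂), |Z| = 157.8 Ω, ∠Z = -11.35°
I = V/|Z| = 140/157.8 = 887.4 mA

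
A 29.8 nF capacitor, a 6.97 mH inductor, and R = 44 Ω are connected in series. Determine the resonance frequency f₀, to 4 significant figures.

ω₀ = 1/√(LC) = 1/√(0.00697 × 2.98e-08) = 69390 rad/s
f₀ = ω₀/(2π) = 11.04 kHz

11.04 kHz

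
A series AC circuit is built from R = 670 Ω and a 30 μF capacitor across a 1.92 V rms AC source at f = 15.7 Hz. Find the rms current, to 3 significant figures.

2.56 mA

ω = 2πf = 98.65 rad/s
X_C = 1/(ωC) = 338 Ω
Z = 670 − j338 Ω
|Z| = √(670² + 338²) = 750 Ω
I = V/|Z| = 1.92/750 = 2.56 mA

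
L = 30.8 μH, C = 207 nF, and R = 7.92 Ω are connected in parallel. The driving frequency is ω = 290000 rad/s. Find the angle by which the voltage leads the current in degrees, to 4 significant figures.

22.36°

X_L = ωL = 8.932 Ω
X_C = 1/(ωC) = 16.66 Ω
Parallel: admittances add. Y = 1/R + 1/(jωL) + jωC
Y = (0.1263 − j0.05193) S
|Y| = 0.1365 S → |Z| = 1/|Y| = 7.325 Ω, ∠Z = −∠Y = 22.36°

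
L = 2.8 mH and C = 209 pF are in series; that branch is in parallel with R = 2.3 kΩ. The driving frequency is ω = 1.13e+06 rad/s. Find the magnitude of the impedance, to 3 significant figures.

X_L = ωL = 3160 Ω
X_C = 1/(ωC) = 4230 Ω
Branch 1: Z₁ = R = 2300 Ω
Branch 2 (series LC): Z₂ = j(X_L − X_C) = −j1070 Ω
Parallel: Z = Z₁Z₂/(Z₁+Z₂), |Z| = 970 Ω, ∠Z = -65.0°

970 Ω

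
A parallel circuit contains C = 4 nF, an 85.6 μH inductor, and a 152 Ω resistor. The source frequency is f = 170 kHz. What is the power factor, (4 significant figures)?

ω = 2πf = 1.068e+06 rad/s
X_L = ωL = 91.43 Ω
X_C = 1/(ωC) = 234.1 Ω
Parallel: admittances add. Y = 1/R + 1/(jωL) + jωC
Y = (0.006579 − j0.006664) S
|Y| = 0.009365 S → |Z| = 1/|Y| = 106.8 Ω, ∠Z = −∠Y = 45.37°
cos φ = cos(45.37°) = 0.7025

0.7025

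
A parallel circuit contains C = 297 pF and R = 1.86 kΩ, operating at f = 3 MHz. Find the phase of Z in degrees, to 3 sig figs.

-84.5°

ω = 2πf = 1.885e+07 rad/s
X_C = 1/(ωC) = 179 Ω
Parallel: admittances add. Y = 1/R + jωC
Y = (0.000538 + j0.00560) S
|Y| = 0.00562 S → |Z| = 1/|Y| = 178 Ω, ∠Z = −∠Y = -84.5°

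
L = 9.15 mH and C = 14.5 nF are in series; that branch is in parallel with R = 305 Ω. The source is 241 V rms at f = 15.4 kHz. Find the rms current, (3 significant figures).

1.60 A

ω = 2πf = 96760 rad/s
X_L = ωL = 885 Ω
X_C = 1/(ωC) = 713 Ω
Branch 1: Z₁ = R = 305 Ω
Branch 2 (series LC): Z₂ = j(X_L − X_C) = j173 Ω
Parallel: Z = Z₁Z₂/(Z₁+Z₂), |Z| = 150 Ω, ∠Z = 60.5°
I = V/|Z| = 241/150 = 1.60 A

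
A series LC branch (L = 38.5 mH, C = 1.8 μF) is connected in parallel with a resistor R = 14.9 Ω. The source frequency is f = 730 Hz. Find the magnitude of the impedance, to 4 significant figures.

ω = 2πf = 4587 rad/s
X_L = ωL = 176.6 Ω
X_C = 1/(ωC) = 121.1 Ω
Branch 1: Z₁ = R = 14.90 Ω
Branch 2 (series LC): Z₂ = j(X_L − X_C) = j55.47 Ω
Parallel: Z = Z₁Z₂/(Z₁+Z₂), |Z| = 14.39 Ω, ∠Z = 15.04°

14.39 Ω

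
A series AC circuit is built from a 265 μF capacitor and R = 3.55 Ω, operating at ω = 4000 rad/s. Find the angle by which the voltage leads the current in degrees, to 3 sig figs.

-14.9°

X_C = 1/(ωC) = 0.943 Ω
Z = 3.55 − j0.943 Ω
|Z| = √(3.55² + 0.943²) = 3.67 Ω
∠Z = arctan(-0.943/3.55) = -14.9°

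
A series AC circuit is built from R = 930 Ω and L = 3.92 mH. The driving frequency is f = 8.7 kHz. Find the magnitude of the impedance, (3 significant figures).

954 Ω

ω = 2πf = 54660 rad/s
X_L = ωL = 214 Ω
Z = 930 + j214 Ω
|Z| = √(930² + 214²) = 954 Ω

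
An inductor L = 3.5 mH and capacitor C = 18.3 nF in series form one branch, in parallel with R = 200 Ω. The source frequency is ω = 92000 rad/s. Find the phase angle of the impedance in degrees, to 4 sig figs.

-36.33°

X_L = ωL = 322.0 Ω
X_C = 1/(ωC) = 594.0 Ω
Branch 1: Z₁ = R = 200.0 Ω
Branch 2 (series LC): Z₂ = j(X_L − X_C) = −j272.0 Ω
Parallel: Z = Z₁Z₂/(Z₁+Z₂), |Z| = 161.1 Ω, ∠Z = -36.33°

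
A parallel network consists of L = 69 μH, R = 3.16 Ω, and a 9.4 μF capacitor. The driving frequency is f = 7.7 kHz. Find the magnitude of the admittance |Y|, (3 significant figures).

ω = 2πf = 48380 rad/s
X_L = ωL = 3.34 Ω
X_C = 1/(ωC) = 2.20 Ω
Parallel: admittances add. Y = 1/R + 1/(jωL) + jωC
Y = (0.316 + j0.155) S
|Y| = 0.352 S → |Z| = 1/|Y| = 2.84 Ω, ∠Z = −∠Y = -26.1°

352 mS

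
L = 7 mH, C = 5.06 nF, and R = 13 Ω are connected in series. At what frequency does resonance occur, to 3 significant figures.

26.7 kHz

ω₀ = 1/√(LC) = 1/√(0.007 × 5.06e-09) = 168000 rad/s
f₀ = ω₀/(2π) = 26.7 kHz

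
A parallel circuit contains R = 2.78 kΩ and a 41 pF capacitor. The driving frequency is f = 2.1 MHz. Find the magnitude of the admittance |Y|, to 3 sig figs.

650 μS

ω = 2πf = 1.319e+07 rad/s
X_C = 1/(ωC) = 1850 Ω
Parallel: admittances add. Y = 1/R + jωC
Y = (0.000360 + j0.000541) S
|Y| = 0.000650 S → |Z| = 1/|Y| = 1540 Ω, ∠Z = −∠Y = -56.4°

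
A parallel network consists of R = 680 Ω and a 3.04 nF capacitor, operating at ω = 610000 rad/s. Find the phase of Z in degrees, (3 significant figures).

-51.6°

X_C = 1/(ωC) = 539 Ω
Parallel: admittances add. Y = 1/R + jωC
Y = (0.00147 + j0.00185) S
|Y| = 0.00237 S → |Z| = 1/|Y| = 423 Ω, ∠Z = −∠Y = -51.6°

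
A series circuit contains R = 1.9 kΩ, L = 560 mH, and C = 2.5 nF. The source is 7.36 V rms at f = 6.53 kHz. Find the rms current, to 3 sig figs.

551 μA

ω = 2πf = 41030 rad/s
X_L = ωL = 23000 Ω
X_C = 1/(ωC) = 9750 Ω
Net reactance X = X_L − X_C = 13200 Ω
Z = 1900 + j13200 Ω
|Z| = √(1900² + 13200²) = 13400 Ω
I = V/|Z| = 7.36/13400 = 551 μA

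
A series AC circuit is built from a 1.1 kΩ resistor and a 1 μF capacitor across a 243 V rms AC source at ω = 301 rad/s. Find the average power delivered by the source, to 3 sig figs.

X_C = 1/(ωC) = 3320 Ω
Z = 1100 − j3320 Ω
|Z| = √(1100² + 3320²) = 3500 Ω
∠Z = arctan(-3320/1100) = -71.7°
I = V/|Z| = 69.4 mA
P = VI cos φ = 243 × 0.0694 × cos(-71.7°) = 5.30 W

5.30 W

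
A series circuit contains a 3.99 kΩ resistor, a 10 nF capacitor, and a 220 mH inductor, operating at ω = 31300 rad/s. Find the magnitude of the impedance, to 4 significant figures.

X_L = ωL = 6886 Ω
X_C = 1/(ωC) = 3195 Ω
Net reactance X = X_L − X_C = 3691 Ω
Z = 3990 + j3691 Ω
|Z| = √(3990² + 3691²) = 5435 Ω

5435 Ω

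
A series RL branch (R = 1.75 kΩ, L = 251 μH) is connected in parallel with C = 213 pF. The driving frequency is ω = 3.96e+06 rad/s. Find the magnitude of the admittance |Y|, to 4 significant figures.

737.8 μS

X_L = ωL = 994.0 Ω
X_C = 1/(ωC) = 1186 Ω
Branch 1 (R+jX_L): Z₁ = 1750 + j994.0 Ω, |Z₁| = 2013 Ω
Branch 2 (−jX_C): Z₂ = −j1186 Ω
Parallel: Z = Z₁Z₂/(Z₁+Z₂), |Z| = 1355 Ω, ∠Z = -54.16°
|Y| = 1/|Z| = 737.8 μS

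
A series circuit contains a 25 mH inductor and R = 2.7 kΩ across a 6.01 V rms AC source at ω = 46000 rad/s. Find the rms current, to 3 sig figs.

X_L = ωL = 1150 Ω
Z = 2700 + j1150 Ω
|Z| = √(2700² + 1150²) = 2930 Ω
I = V/|Z| = 6.01/2930 = 2.05 mA

2.05 mA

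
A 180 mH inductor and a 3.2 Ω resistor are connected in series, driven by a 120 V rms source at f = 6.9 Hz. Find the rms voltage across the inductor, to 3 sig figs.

111 V

ω = 2πf = 43.35 rad/s
X_L = ωL = 7.80 Ω
Z = 3.20 + j7.80 Ω
|Z| = √(3.20² + 7.80²) = 8.43 Ω
I = V/|Z| = 14.2 A
V_L = I·|Z_L| = 14.2 × 7.80 = 111 V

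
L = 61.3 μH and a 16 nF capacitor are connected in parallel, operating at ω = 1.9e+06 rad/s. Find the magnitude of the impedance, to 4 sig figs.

X_L = ωL = 116.5 Ω
X_C = 1/(ωC) = 32.89 Ω
Parallel: admittances add. Y = 1/(jωL) + jωC
Y = (0 + j0.02181) S
|Y| = 0.02181 S → |Z| = 1/|Y| = 45.84 Ω, ∠Z = −∠Y = -90.00°

45.84 Ω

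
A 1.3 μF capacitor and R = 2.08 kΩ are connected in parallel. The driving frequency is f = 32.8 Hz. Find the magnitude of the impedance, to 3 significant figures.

1820 Ω

ω = 2πf = 206.1 rad/s
X_C = 1/(ωC) = 3730 Ω
Parallel: admittances add. Y = 1/R + jωC
Y = (0.000481 + j0.000268) S
|Y| = 0.000550 S → |Z| = 1/|Y| = 1820 Ω, ∠Z = −∠Y = -29.1°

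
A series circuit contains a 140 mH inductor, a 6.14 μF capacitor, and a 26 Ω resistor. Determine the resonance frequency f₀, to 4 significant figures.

ω₀ = 1/√(LC) = 1/√(0.14 × 6.14e-06) = 1079 rad/s
f₀ = ω₀/(2π) = 171.7 Hz

171.7 Hz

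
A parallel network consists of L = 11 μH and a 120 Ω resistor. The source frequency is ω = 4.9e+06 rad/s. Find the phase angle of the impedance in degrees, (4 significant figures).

65.81°

X_L = ωL = 53.90 Ω
Parallel: admittances add. Y = 1/R + 1/(jωL)
Y = (0.008333 − j0.01855) S
|Y| = 0.02034 S → |Z| = 1/|Y| = 49.17 Ω, ∠Z = −∠Y = 65.81°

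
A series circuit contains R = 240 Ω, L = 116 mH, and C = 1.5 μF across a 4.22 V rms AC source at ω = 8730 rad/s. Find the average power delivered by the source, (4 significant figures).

4.575 mW

X_L = ωL = 1013 Ω
X_C = 1/(ωC) = 76.37 Ω
Net reactance X = X_L − X_C = 936.3 Ω
Z = 240.0 + j936.3 Ω
|Z| = √(240.0² + 936.3²) = 966.6 Ω
∠Z = arctan(936.3/240.0) = 75.62°
I = V/|Z| = 4.366 mA
P = VI cos φ = 4.22 × 0.004366 × cos(75.62°) = 4.575 mW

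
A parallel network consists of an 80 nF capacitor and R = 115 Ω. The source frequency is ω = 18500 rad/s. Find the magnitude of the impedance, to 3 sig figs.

113 Ω

X_C = 1/(ωC) = 676 Ω
Parallel: admittances add. Y = 1/R + jωC
Y = (0.00870 + j0.00148) S
|Y| = 0.00882 S → |Z| = 1/|Y| = 113 Ω, ∠Z = −∠Y = -9.66°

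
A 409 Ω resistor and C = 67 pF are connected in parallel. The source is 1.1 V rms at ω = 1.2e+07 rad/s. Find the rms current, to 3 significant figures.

2.83 mA

X_C = 1/(ωC) = 1240 Ω
Parallel: admittances add. Y = 1/R + jωC
Y = (0.00244 + j0.000804) S
|Y| = 0.00257 S → |Z| = 1/|Y| = 389 Ω, ∠Z = −∠Y = -18.2°
I = V/|Z| = 1.1/389 = 2.83 mA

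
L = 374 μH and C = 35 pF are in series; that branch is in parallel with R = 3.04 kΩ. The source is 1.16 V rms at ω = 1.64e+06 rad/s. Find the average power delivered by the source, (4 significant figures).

442.6 μW

X_L = ωL = 613.4 Ω
X_C = 1/(ωC) = 17420 Ω
Branch 1: Z₁ = R = 3040 Ω
Branch 2 (series LC): Z₂ = j(X_L − X_C) = −j16810 Ω
Parallel: Z = Z₁Z₂/(Z₁+Z₂), |Z| = 2991 Ω, ∠Z = -10.25°
I = V/|Z| = 387.8 μA
P = VI cos φ = 1.16 × 0.0003878 × cos(-10.25°) = 442.6 μW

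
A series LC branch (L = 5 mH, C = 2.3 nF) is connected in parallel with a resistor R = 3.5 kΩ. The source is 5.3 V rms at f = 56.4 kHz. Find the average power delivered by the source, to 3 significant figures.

8.03 mW

ω = 2πf = 354400 rad/s
X_L = ωL = 1770 Ω
X_C = 1/(ωC) = 1230 Ω
Branch 1: Z₁ = R = 3500 Ω
Branch 2 (series LC): Z₂ = j(X_L − X_C) = j545 Ω
Parallel: Z = Z₁Z₂/(Z₁+Z₂), |Z| = 538 Ω, ∠Z = 81.2°
I = V/|Z| = 9.84 mA
P = VI cos φ = 5.3 × 0.00984 × cos(81.2°) = 8.03 mW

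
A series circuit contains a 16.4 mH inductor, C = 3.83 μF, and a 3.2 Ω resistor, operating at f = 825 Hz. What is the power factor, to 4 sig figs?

0.09198

ω = 2πf = 5184 rad/s
X_L = ωL = 85.01 Ω
X_C = 1/(ωC) = 50.37 Ω
Net reactance X = X_L − X_C = 34.64 Ω
Z = 3.200 + j34.64 Ω
|Z| = √(3.200² + 34.64²) = 34.79 Ω
∠Z = arctan(34.64/3.200) = 84.72°
cos φ = cos(84.72°) = 0.09198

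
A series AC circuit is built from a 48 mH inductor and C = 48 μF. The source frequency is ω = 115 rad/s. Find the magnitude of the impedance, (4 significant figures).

175.6 Ω

X_L = ωL = 5.520 Ω
X_C = 1/(ωC) = 181.2 Ω
Net reactance X = X_L − X_C = -175.6 Ω
Z = − j175.6 Ω
|Z| = √(0² + 175.6²) = 175.6 Ω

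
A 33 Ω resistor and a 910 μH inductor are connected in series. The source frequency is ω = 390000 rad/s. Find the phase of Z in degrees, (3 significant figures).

X_L = ωL = 355 Ω
Z = 33.0 + j355 Ω
|Z| = √(33.0² + 355²) = 356 Ω
∠Z = arctan(355/33.0) = 84.7°

84.7°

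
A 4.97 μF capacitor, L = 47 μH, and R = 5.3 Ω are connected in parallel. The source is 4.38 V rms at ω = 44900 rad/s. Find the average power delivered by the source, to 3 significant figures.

X_L = ωL = 2.11 Ω
X_C = 1/(ωC) = 4.48 Ω
Parallel: admittances add. Y = 1/R + 1/(jωL) + jωC
Y = (0.189 − j0.251) S
|Y| = 0.314 S → |Z| = 1/|Y| = 3.19 Ω, ∠Z = −∠Y = 53.0°
I = V/|Z| = 1.37 A
P = VI cos φ = 4.38 × 1.37 × cos(53.0°) = 3.62 W

3.62 W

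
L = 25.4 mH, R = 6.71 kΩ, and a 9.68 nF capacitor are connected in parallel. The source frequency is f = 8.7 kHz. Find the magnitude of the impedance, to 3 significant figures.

ω = 2πf = 54660 rad/s
X_L = ωL = 1390 Ω
X_C = 1/(ωC) = 1890 Ω
Parallel: admittances add. Y = 1/R + 1/(jωL) + jωC
Y = (0.000149 − j0.000191) S
|Y| = 0.000242 S → |Z| = 1/|Y| = 4130 Ω, ∠Z = −∠Y = 52.0°

4130 Ω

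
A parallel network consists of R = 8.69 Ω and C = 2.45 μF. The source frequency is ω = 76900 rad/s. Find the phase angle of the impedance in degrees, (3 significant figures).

X_C = 1/(ωC) = 5.31 Ω
Parallel: admittances add. Y = 1/R + jωC
Y = (0.115 + j0.188) S
|Y| = 0.221 S → |Z| = 1/|Y| = 4.53 Ω, ∠Z = −∠Y = -58.6°

-58.6°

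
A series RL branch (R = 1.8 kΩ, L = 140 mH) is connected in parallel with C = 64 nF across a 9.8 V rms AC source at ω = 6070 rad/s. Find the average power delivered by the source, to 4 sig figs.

43.63 mW

X_L = ωL = 849.8 Ω
X_C = 1/(ωC) = 2574 Ω
Branch 1 (R+jX_L): Z₁ = 1800 + j849.8 Ω, |Z₁| = 1991 Ω
Branch 2 (−jX_C): Z₂ = −j2574 Ω
Parallel: Z = Z₁Z₂/(Z₁+Z₂), |Z| = 2056 Ω, ∠Z = -20.96°
I = V/|Z| = 4.768 mA
P = VI cos φ = 9.8 × 0.004768 × cos(-20.96°) = 43.63 mW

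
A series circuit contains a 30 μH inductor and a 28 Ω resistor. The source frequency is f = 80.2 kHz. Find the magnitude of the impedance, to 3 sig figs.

ω = 2πf = 503900 rad/s
X_L = ωL = 15.1 Ω
Z = 28.0 + j15.1 Ω
|Z| = √(28.0² + 15.1²) = 31.8 Ω

31.8 Ω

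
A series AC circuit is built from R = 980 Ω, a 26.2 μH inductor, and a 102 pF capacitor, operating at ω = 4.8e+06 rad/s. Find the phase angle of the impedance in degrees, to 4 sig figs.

-62.92°

X_L = ωL = 125.8 Ω
X_C = 1/(ωC) = 2042 Ω
Net reactance X = X_L − X_C = -1917 Ω
Z = 980.0 − j1917 Ω
|Z| = √(980.0² + 1917²) = 2153 Ω
∠Z = arctan(-1917/980.0) = -62.92°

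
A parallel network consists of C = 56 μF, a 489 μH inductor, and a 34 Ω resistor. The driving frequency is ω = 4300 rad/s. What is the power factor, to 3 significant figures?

X_L = ωL = 2.10 Ω
X_C = 1/(ωC) = 4.15 Ω
Parallel: admittances add. Y = 1/R + 1/(jωL) + jωC
Y = (0.0294 − j0.235) S
|Y| = 0.237 S → |Z| = 1/|Y| = 4.23 Ω, ∠Z = −∠Y = 82.9°
cos φ = cos(82.9°) = 0.124

0.124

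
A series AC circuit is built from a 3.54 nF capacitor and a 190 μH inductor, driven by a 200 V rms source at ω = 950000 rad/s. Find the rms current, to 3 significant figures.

1.71 A

X_L = ωL = 180 Ω
X_C = 1/(ωC) = 297 Ω
Net reactance X = X_L − X_C = -117 Ω
Z = − j117 Ω
|Z| = √(0² + 117²) = 117 Ω
I = V/|Z| = 200/117 = 1.71 A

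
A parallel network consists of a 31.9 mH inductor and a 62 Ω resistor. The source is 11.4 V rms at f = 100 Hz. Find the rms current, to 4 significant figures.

597.7 mA

ω = 2πf = 628.3 rad/s
X_L = ωL = 20.04 Ω
Parallel: admittances add. Y = 1/R + 1/(jωL)
Y = (0.01613 − j0.04989) S
|Y| = 0.05243 S → |Z| = 1/|Y| = 19.07 Ω, ∠Z = −∠Y = 72.09°
I = V/|Z| = 11.4/19.07 = 597.7 mA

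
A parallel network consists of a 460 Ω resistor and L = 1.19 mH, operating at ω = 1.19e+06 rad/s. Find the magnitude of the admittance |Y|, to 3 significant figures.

X_L = ωL = 1420 Ω
Parallel: admittances add. Y = 1/R + 1/(jωL)
Y = (0.00217 − j0.000706) S
|Y| = 0.00229 S → |Z| = 1/|Y| = 437 Ω, ∠Z = −∠Y = 18.0°

2.29 mS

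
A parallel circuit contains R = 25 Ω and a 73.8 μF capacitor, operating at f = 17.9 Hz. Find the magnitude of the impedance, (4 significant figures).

ω = 2πf = 112.5 rad/s
X_C = 1/(ωC) = 120.5 Ω
Parallel: admittances add. Y = 1/R + jωC
Y = (0.04000 + j0.008300) S
|Y| = 0.04085 S → |Z| = 1/|Y| = 24.48 Ω, ∠Z = −∠Y = -11.72°

24.48 Ω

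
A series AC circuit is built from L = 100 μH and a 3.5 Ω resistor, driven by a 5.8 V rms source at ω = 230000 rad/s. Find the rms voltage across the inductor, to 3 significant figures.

5.73 V

X_L = ωL = 23.0 Ω
Z = 3.50 + j23.0 Ω
|Z| = √(3.50² + 23.0²) = 23.3 Ω
I = V/|Z| = 249 mA
V_L = I·|Z_L| = 0.249 × 23.0 = 5.73 V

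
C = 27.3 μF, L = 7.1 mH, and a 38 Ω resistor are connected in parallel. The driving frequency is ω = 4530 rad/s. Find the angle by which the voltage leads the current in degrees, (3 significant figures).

-74.1°

X_L = ωL = 32.2 Ω
X_C = 1/(ωC) = 8.09 Ω
Parallel: admittances add. Y = 1/R + 1/(jωL) + jωC
Y = (0.0263 + j0.0926) S
|Y| = 0.0962 S → |Z| = 1/|Y| = 10.4 Ω, ∠Z = −∠Y = -74.1°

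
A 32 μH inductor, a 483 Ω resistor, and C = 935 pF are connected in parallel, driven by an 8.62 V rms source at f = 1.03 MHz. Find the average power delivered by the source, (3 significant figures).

ω = 2πf = 6.472e+06 rad/s
X_L = ωL = 207 Ω
X_C = 1/(ωC) = 165 Ω
Parallel: admittances add. Y = 1/R + 1/(jωL) + jωC
Y = (0.00207 + j0.00122) S
|Y| = 0.00240 S → |Z| = 1/|Y| = 416 Ω, ∠Z = −∠Y = -30.6°
I = V/|Z| = 20.7 mA
P = VI cos φ = 8.62 × 0.0207 × cos(-30.6°) = 154 mW

154 mW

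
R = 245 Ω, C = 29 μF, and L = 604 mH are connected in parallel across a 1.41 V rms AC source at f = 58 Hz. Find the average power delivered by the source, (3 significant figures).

ω = 2πf = 364.4 rad/s
X_L = ωL = 220 Ω
X_C = 1/(ωC) = 94.6 Ω
Parallel: admittances add. Y = 1/R + 1/(jωL) + jωC
Y = (0.00408 + j0.00603) S
|Y| = 0.00728 S → |Z| = 1/|Y| = 137 Ω, ∠Z = −∠Y = -55.9°
I = V/|Z| = 10.3 mA
P = VI cos φ = 1.41 × 0.0103 × cos(-55.9°) = 8.11 mW

8.11 mW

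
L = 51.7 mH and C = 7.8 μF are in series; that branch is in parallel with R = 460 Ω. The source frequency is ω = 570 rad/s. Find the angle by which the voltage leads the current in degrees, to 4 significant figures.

X_L = ωL = 29.47 Ω
X_C = 1/(ωC) = 224.9 Ω
Branch 1: Z₁ = R = 460.0 Ω
Branch 2 (series LC): Z₂ = j(X_L − X_C) = −j195.5 Ω
Parallel: Z = Z₁Z₂/(Z₁+Z₂), |Z| = 179.9 Ω, ∠Z = -66.98°

-66.98°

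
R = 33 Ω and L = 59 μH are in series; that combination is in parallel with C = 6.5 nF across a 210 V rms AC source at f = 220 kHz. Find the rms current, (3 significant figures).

ω = 2πf = 1.382e+06 rad/s
X_L = ωL = 81.6 Ω
X_C = 1/(ωC) = 111 Ω
Branch 1 (R+jX_L): Z₁ = 33.0 + j81.6 Ω, |Z₁| = 88.0 Ω
Branch 2 (−jX_C): Z₂ = −j111 Ω
Parallel: Z = Z₁Z₂/(Z₁+Z₂), |Z| = 220 Ω, ∠Z = 20.0°
I = V/|Z| = 210/220 = 953 mA

953 mA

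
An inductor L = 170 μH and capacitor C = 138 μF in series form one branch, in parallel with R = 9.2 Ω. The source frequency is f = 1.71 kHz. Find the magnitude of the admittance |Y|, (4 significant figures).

ω = 2πf = 10740 rad/s
X_L = ωL = 1.827 Ω
X_C = 1/(ωC) = 0.6744 Ω
Branch 1: Z₁ = R = 9.200 Ω
Branch 2 (series LC): Z₂ = j(X_L − X_C) = j1.152 Ω
Parallel: Z = Z₁Z₂/(Z₁+Z₂), |Z| = 1.143 Ω, ∠Z = 82.86°
|Y| = 1/|Z| = 874.8 mS

874.8 mS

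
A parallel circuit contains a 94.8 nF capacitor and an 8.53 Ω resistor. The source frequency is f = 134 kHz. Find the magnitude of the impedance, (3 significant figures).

7.05 Ω

ω = 2πf = 841900 rad/s
X_C = 1/(ωC) = 12.5 Ω
Parallel: admittances add. Y = 1/R + jωC
Y = (0.117 + j0.0798) S
|Y| = 0.142 S → |Z| = 1/|Y| = 7.05 Ω, ∠Z = −∠Y = -34.2°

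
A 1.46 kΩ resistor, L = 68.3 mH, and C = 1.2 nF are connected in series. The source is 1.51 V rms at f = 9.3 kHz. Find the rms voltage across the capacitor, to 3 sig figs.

ω = 2πf = 58430 rad/s
X_L = ωL = 3990 Ω
X_C = 1/(ωC) = 14300 Ω
Net reactance X = X_L − X_C = -10300 Ω
Z = 1460 − j10300 Ω
|Z| = √(1460² + 10300²) = 10400 Ω
I = V/|Z| = 146 μA
V_C = I·|Z_C| = 0.000146 × 14300 = 2.08 V

2.08 V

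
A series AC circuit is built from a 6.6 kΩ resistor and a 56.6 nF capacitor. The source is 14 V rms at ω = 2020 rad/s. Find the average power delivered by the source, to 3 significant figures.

X_C = 1/(ωC) = 8750 Ω
Z = 6600 − j8750 Ω
|Z| = √(6600² + 8750²) = 11000 Ω
∠Z = arctan(-8750/6600) = -53.0°
I = V/|Z| = 1.28 mA
P = VI cos φ = 14 × 0.00128 × cos(-53.0°) = 10.8 mW

10.8 mW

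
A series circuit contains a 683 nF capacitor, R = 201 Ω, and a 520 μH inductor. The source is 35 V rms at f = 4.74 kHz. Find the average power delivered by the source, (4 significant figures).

ω = 2πf = 29780 rad/s
X_L = ωL = 15.49 Ω
X_C = 1/(ωC) = 49.16 Ω
Net reactance X = X_L − X_C = -33.67 Ω
Z = 201.0 − j33.67 Ω
|Z| = √(201.0² + 33.67²) = 203.8 Ω
∠Z = arctan(-33.67/201.0) = -9.511°
I = V/|Z| = 171.7 mA
P = VI cos φ = 35 × 0.1717 × cos(-9.511°) = 5.928 W

5.928 W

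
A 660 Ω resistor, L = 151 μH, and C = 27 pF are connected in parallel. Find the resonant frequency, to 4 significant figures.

2.493 MHz

ω₀ = 1/√(LC) = 1/√(0.000151 × 2.7e-11) = 1.566e+07 rad/s
f₀ = ω₀/(2π) = 2.493 MHz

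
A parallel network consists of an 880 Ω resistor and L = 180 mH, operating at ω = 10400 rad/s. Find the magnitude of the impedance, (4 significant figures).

796.4 Ω

X_L = ωL = 1872 Ω
Parallel: admittances add. Y = 1/R + 1/(jωL)
Y = (0.001136 − j0.0005342) S
|Y| = 0.001256 S → |Z| = 1/|Y| = 796.4 Ω, ∠Z = −∠Y = 25.18°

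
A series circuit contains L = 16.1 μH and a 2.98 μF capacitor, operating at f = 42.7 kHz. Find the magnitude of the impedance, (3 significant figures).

ω = 2πf = 268300 rad/s
X_L = ωL = 4.32 Ω
X_C = 1/(ωC) = 1.25 Ω
Net reactance X = X_L − X_C = 3.07 Ω
Z = j3.07 Ω
|Z| = √(0² + 3.07²) = 3.07 Ω

3.07 Ω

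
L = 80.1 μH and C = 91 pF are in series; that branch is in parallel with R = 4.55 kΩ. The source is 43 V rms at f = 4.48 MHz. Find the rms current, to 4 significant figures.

ω = 2πf = 2.815e+07 rad/s
X_L = ωL = 2255 Ω
X_C = 1/(ωC) = 390.4 Ω
Branch 1: Z₁ = R = 4550 Ω
Branch 2 (series LC): Z₂ = j(X_L − X_C) = j1864 Ω
Parallel: Z = Z₁Z₂/(Z₁+Z₂), |Z| = 1725 Ω, ∠Z = 67.72°
I = V/|Z| = 43/1725 = 24.93 mA

24.93 mA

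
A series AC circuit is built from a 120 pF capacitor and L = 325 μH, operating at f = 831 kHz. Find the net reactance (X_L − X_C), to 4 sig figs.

ω = 2πf = 5.221e+06 rad/s
X_L = ωL = 1697 Ω
X_C = 1/(ωC) = 1596 Ω
X = 1697 − 1596 = 100.9 Ω

100.9 Ω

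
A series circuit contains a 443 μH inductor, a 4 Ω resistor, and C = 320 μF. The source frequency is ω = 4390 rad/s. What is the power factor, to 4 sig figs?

X_L = ωL = 1.945 Ω
X_C = 1/(ωC) = 0.7118 Ω
Net reactance X = X_L − X_C = 1.233 Ω
Z = 4.000 + j1.233 Ω
|Z| = √(4.000² + 1.233²) = 4.186 Ω
∠Z = arctan(1.233/4.000) = 17.13°
cos φ = cos(17.13°) = 0.9556

0.9556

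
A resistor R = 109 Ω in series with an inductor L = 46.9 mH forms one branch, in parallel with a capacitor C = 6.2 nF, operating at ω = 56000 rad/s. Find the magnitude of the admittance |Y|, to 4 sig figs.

36.48 μS

X_L = ωL = 2626 Ω
X_C = 1/(ωC) = 2880 Ω
Branch 1 (R+jX_L): Z₁ = 109.0 + j2626 Ω, |Z₁| = 2629 Ω
Branch 2 (−jX_C): Z₂ = −j2880 Ω
Parallel: Z = Z₁Z₂/(Z₁+Z₂), |Z| = 27410 Ω, ∠Z = 64.38°
|Y| = 1/|Z| = 36.48 μS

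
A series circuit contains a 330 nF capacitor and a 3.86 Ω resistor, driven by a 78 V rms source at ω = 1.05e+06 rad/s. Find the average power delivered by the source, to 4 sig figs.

X_C = 1/(ωC) = 2.886 Ω
Z = 3.860 − j2.886 Ω
|Z| = √(3.860² + 2.886²) = 4.820 Ω
∠Z = arctan(-2.886/3.860) = -36.78°
I = V/|Z| = 16.18 A
P = VI cos φ = 78 × 16.18 × cos(-36.78°) = 1.011 kW

1.011 kW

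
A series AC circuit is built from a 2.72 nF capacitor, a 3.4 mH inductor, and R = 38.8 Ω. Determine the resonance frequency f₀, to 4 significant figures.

52.34 kHz

ω₀ = 1/√(LC) = 1/√(0.0034 × 2.72e-09) = 328800 rad/s
f₀ = ω₀/(2π) = 52.34 kHz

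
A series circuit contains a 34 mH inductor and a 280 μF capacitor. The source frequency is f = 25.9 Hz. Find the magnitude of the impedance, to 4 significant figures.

ω = 2πf = 162.7 rad/s
X_L = ωL = 5.533 Ω
X_C = 1/(ωC) = 21.95 Ω
Net reactance X = X_L − X_C = -16.41 Ω
Z = − j16.41 Ω
|Z| = √(0² + 16.41²) = 16.41 Ω

16.41 Ω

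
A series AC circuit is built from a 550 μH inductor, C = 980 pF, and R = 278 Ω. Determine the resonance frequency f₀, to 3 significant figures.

217 kHz

ω₀ = 1/√(LC) = 1/√(0.00055 × 9.8e-10) = 1.362e+06 rad/s
f₀ = ω₀/(2π) = 217 kHz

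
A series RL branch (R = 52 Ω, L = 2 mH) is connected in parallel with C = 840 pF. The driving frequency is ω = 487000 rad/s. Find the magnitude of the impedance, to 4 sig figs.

1620 Ω

X_L = ωL = 974.0 Ω
X_C = 1/(ωC) = 2445 Ω
Branch 1 (R+jX_L): Z₁ = 52.00 + j974.0 Ω, |Z₁| = 975.4 Ω
Branch 2 (−jX_C): Z₂ = −j2445 Ω
Parallel: Z = Z₁Z₂/(Z₁+Z₂), |Z| = 1620 Ω, ∠Z = 84.92°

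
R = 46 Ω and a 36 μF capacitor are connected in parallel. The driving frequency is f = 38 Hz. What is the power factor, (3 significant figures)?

0.930

ω = 2πf = 238.8 rad/s
X_C = 1/(ωC) = 116 Ω
Parallel: admittances add. Y = 1/R + jωC
Y = (0.0217 + j0.00860) S
|Y| = 0.0234 S → |Z| = 1/|Y| = 42.8 Ω, ∠Z = −∠Y = -21.6°
cos φ = cos(-21.6°) = 0.930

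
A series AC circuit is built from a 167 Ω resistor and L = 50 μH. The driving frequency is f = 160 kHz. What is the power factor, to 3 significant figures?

0.958

ω = 2πf = 1.005e+06 rad/s
X_L = ωL = 50.3 Ω
Z = 167 + j50.3 Ω
|Z| = √(167² + 50.3²) = 174 Ω
∠Z = arctan(50.3/167) = 16.8°
cos φ = cos(16.8°) = 0.958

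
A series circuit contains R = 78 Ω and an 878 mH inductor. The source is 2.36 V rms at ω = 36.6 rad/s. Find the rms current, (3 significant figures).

28.0 mA

X_L = ωL = 32.1 Ω
Z = 78.0 + j32.1 Ω
|Z| = √(78.0² + 32.1²) = 84.4 Ω
I = V/|Z| = 2.36/84.4 = 28.0 mA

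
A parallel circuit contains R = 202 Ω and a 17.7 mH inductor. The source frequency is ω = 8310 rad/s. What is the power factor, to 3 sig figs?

X_L = ωL = 147 Ω
Parallel: admittances add. Y = 1/R + 1/(jωL)
Y = (0.00495 − j0.00680) S
|Y| = 0.00841 S → |Z| = 1/|Y| = 119 Ω, ∠Z = −∠Y = 53.9°
cos φ = cos(53.9°) = 0.589

0.589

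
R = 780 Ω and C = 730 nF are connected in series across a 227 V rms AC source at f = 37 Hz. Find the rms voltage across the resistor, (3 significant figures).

29.8 V

ω = 2πf = 232.5 rad/s
X_C = 1/(ωC) = 5890 Ω
Z = 780 − j5890 Ω
|Z| = √(780² + 5890²) = 5940 Ω
I = V/|Z| = 38.2 mA
V_R = I·|Z_R| = 0.0382 × 780 = 29.8 V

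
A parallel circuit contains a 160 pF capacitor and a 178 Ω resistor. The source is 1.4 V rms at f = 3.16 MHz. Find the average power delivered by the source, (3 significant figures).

11.0 mW

ω = 2πf = 1.985e+07 rad/s
X_C = 1/(ωC) = 315 Ω
Parallel: admittances add. Y = 1/R + jωC
Y = (0.00562 + j0.00318) S
|Y| = 0.00645 S → |Z| = 1/|Y| = 155 Ω, ∠Z = −∠Y = -29.5°
I = V/|Z| = 9.04 mA
P = VI cos φ = 1.4 × 0.00904 × cos(-29.5°) = 11.0 mW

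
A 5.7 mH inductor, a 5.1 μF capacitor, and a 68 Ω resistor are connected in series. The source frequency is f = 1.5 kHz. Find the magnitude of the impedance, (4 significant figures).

75.55 Ω

ω = 2πf = 9425 rad/s
X_L = ωL = 53.72 Ω
X_C = 1/(ωC) = 20.80 Ω
Net reactance X = X_L − X_C = 32.92 Ω
Z = 68.00 + j32.92 Ω
|Z| = √(68.00² + 32.92²) = 75.55 Ω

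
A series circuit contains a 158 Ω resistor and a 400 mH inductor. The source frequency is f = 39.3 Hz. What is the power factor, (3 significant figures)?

ω = 2πf = 246.9 rad/s
X_L = ωL = 98.8 Ω
Z = 158 + j98.8 Ω
|Z| = √(158² + 98.8²) = 186 Ω
∠Z = arctan(98.8/158) = 32.0°
cos φ = cos(32.0°) = 0.848

0.848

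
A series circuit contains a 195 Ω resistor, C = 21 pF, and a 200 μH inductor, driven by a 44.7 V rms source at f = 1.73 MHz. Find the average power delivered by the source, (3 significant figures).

ω = 2πf = 1.087e+07 rad/s
X_L = ωL = 2170 Ω
X_C = 1/(ωC) = 4380 Ω
Net reactance X = X_L − X_C = -2210 Ω
Z = 195 − j2210 Ω
|Z| = √(195² + 2210²) = 2220 Ω
∠Z = arctan(-2210/195) = -85.0°
I = V/|Z| = 20.2 mA
P = VI cos φ = 44.7 × 0.0202 × cos(-85.0°) = 79.4 mW

79.4 mW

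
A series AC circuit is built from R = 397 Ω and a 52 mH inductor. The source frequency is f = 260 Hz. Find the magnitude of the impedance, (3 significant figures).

ω = 2πf = 1634 rad/s
X_L = ωL = 84.9 Ω
Z = 397 + j84.9 Ω
|Z| = √(397² + 84.9²) = 406 Ω

406 Ω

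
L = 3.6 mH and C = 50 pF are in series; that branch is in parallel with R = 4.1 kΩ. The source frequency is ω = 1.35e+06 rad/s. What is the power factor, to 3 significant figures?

0.925

X_L = ωL = 4860 Ω
X_C = 1/(ωC) = 14800 Ω
Branch 1: Z₁ = R = 4100 Ω
Branch 2 (series LC): Z₂ = j(X_L − X_C) = −j9950 Ω
Parallel: Z = Z₁Z₂/(Z₁+Z₂), |Z| = 3790 Ω, ∠Z = -22.4°
cos φ = cos(-22.4°) = 0.925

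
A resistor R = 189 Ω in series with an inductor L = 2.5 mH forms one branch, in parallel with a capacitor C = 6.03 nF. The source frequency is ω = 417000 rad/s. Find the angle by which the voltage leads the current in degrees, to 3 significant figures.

X_L = ωL = 1040 Ω
X_C = 1/(ωC) = 398 Ω
Branch 1 (R+jX_L): Z₁ = 189 + j1040 Ω, |Z₁| = 1060 Ω
Branch 2 (−jX_C): Z₂ = −j398 Ω
Parallel: Z = Z₁Z₂/(Z₁+Z₂), |Z| = 627 Ω, ∠Z = -83.9°

-83.9°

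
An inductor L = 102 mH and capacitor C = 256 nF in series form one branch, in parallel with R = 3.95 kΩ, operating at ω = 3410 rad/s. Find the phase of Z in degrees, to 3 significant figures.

-78.6°

X_L = ωL = 348 Ω
X_C = 1/(ωC) = 1150 Ω
Branch 1: Z₁ = R = 3950 Ω
Branch 2 (series LC): Z₂ = j(X_L − X_C) = −j798 Ω
Parallel: Z = Z₁Z₂/(Z₁+Z₂), |Z| = 782 Ω, ∠Z = -78.6°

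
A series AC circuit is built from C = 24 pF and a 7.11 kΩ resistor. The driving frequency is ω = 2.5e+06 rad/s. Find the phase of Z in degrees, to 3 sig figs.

X_C = 1/(ωC) = 16700 Ω
Z = 7110 − j16700 Ω
|Z| = √(7110² + 16700²) = 18100 Ω
∠Z = arctan(-16700/7110) = -66.9°

-66.9°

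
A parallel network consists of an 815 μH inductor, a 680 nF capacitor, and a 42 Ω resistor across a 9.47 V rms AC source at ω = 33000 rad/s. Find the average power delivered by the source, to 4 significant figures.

2.135 W

X_L = ωL = 26.89 Ω
X_C = 1/(ωC) = 44.56 Ω
Parallel: admittances add. Y = 1/R + 1/(jωL) + jωC
Y = (0.02381 − j0.01474) S
|Y| = 0.02800 S → |Z| = 1/|Y| = 35.71 Ω, ∠Z = −∠Y = 31.76°
I = V/|Z| = 265.2 mA
P = VI cos φ = 9.47 × 0.2652 × cos(31.76°) = 2.135 W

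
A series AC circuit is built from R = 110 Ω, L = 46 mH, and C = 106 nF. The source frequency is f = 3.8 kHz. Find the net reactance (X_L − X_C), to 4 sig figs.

703.2 Ω

ω = 2πf = 23880 rad/s
X_L = ωL = 1098 Ω
X_C = 1/(ωC) = 395.1 Ω
X = 1098 − 395.1 = 703.2 Ω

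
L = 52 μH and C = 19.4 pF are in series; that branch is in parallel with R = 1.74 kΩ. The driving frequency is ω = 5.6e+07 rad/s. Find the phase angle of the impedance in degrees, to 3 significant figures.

X_L = ωL = 2910 Ω
X_C = 1/(ωC) = 920 Ω
Branch 1: Z₁ = R = 1740 Ω
Branch 2 (series LC): Z₂ = j(X_L − X_C) = j1990 Ω
Parallel: Z = Z₁Z₂/(Z₁+Z₂), |Z| = 1310 Ω, ∠Z = 41.1°

41.1°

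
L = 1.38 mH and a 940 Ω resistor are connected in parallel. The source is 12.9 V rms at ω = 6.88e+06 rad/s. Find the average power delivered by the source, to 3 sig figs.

X_L = ωL = 9490 Ω
Parallel: admittances add. Y = 1/R + 1/(jωL)
Y = (0.00106 − j0.000105) S
|Y| = 0.00107 S → |Z| = 1/|Y| = 935 Ω, ∠Z = −∠Y = 5.65°
I = V/|Z| = 13.8 mA
P = VI cos φ = 12.9 × 0.0138 × cos(5.65°) = 177 mW

177 mW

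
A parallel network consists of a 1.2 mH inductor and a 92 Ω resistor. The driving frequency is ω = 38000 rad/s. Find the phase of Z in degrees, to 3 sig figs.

X_L = ωL = 45.6 Ω
Parallel: admittances add. Y = 1/R + 1/(jωL)
Y = (0.0109 − j0.0219) S
|Y| = 0.0245 S → |Z| = 1/|Y| = 40.9 Ω, ∠Z = −∠Y = 63.6°

63.6°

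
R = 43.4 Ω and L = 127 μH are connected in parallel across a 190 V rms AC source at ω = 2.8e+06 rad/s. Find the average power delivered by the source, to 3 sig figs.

832 W

X_L = ωL = 356 Ω
Parallel: admittances add. Y = 1/R + 1/(jωL)
Y = (0.0230 − j0.00281) S
|Y| = 0.0232 S → |Z| = 1/|Y| = 43.1 Ω, ∠Z = −∠Y = 6.96°
I = V/|Z| = 4.41 A
P = VI cos φ = 190 × 4.41 × cos(6.96°) = 832 W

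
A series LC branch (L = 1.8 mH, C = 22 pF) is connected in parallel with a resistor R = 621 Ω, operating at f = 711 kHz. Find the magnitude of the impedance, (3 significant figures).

596 Ω

ω = 2πf = 4.467e+06 rad/s
X_L = ωL = 8040 Ω
X_C = 1/(ωC) = 10200 Ω
Branch 1: Z₁ = R = 621 Ω
Branch 2 (series LC): Z₂ = j(X_L − X_C) = −j2130 Ω
Parallel: Z = Z₁Z₂/(Z₁+Z₂), |Z| = 596 Ω, ∠Z = -16.2°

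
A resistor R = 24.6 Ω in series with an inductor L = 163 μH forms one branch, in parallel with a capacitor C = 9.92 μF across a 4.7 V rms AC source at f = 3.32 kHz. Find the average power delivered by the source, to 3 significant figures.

ω = 2πf = 20860 rad/s
X_L = ωL = 3.40 Ω
X_C = 1/(ωC) = 4.83 Ω
Branch 1 (R+jX_L): Z₁ = 24.6 + j3.40 Ω, |Z₁| = 24.8 Ω
Branch 2 (−jX_C): Z₂ = −j4.83 Ω
Parallel: Z = Z₁Z₂/(Z₁+Z₂), |Z| = 4.87 Ω, ∠Z = -78.8°
I = V/|Z| = 965 mA
P = VI cos φ = 4.7 × 0.965 × cos(-78.8°) = 881 mW

881 mW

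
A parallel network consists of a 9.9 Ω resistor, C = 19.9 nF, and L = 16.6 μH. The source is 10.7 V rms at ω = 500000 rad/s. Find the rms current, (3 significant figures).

1.60 A

X_L = ωL = 8.30 Ω
X_C = 1/(ωC) = 101 Ω
Parallel: admittances add. Y = 1/R + 1/(jωL) + jωC
Y = (0.101 − j0.111) S
|Y| = 0.150 S → |Z| = 1/|Y| = 6.68 Ω, ∠Z = −∠Y = 47.6°
I = V/|Z| = 10.7/6.68 = 1.60 A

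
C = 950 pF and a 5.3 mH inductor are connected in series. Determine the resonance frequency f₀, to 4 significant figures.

ω₀ = 1/√(LC) = 1/√(0.0053 × 9.5e-10) = 445700 rad/s
f₀ = ω₀/(2π) = 70.93 kHz

70.93 kHz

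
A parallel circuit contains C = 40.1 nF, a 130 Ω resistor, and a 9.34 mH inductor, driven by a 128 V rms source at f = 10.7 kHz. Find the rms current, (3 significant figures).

995 mA

ω = 2πf = 67230 rad/s
X_L = ωL = 628 Ω
X_C = 1/(ωC) = 371 Ω
Parallel: admittances add. Y = 1/R + 1/(jωL) + jωC
Y = (0.00769 + j0.00110) S
|Y| = 0.00777 S → |Z| = 1/|Y| = 129 Ω, ∠Z = −∠Y = -8.16°
I = V/|Z| = 128/129 = 995 mA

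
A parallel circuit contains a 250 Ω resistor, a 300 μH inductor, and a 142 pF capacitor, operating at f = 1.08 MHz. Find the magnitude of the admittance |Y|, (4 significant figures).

ω = 2πf = 6.786e+06 rad/s
X_L = ωL = 2036 Ω
X_C = 1/(ωC) = 1038 Ω
Parallel: admittances add. Y = 1/R + 1/(jωL) + jωC
Y = (0.004000 + j0.0004724) S
|Y| = 0.004028 S → |Z| = 1/|Y| = 248.3 Ω, ∠Z = −∠Y = -6.735°

4.028 mS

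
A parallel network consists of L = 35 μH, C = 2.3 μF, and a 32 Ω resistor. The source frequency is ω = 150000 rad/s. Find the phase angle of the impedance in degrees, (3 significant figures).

-78.6°

X_L = ωL = 5.25 Ω
X_C = 1/(ωC) = 2.90 Ω
Parallel: admittances add. Y = 1/R + 1/(jωL) + jωC
Y = (0.0312 + j0.155) S
|Y| = 0.158 S → |Z| = 1/|Y| = 6.34 Ω, ∠Z = −∠Y = -78.6°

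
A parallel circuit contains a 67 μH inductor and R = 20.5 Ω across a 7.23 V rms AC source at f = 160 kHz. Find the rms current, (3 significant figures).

369 mA

ω = 2πf = 1.005e+06 rad/s
X_L = ωL = 67.4 Ω
Parallel: admittances add. Y = 1/R + 1/(jωL)
Y = (0.0488 − j0.0148) S
|Y| = 0.0510 S → |Z| = 1/|Y| = 19.6 Ω, ∠Z = −∠Y = 16.9°
I = V/|Z| = 7.23/19.6 = 369 mA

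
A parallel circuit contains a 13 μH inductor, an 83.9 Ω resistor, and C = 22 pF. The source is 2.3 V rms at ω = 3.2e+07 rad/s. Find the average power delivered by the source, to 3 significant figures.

63.1 mW

X_L = ωL = 416 Ω
X_C = 1/(ωC) = 1420 Ω
Parallel: admittances add. Y = 1/R + 1/(jωL) + jωC
Y = (0.0119 − j0.00170) S
|Y| = 0.0120 S → |Z| = 1/|Y| = 83.1 Ω, ∠Z = −∠Y = 8.12°
I = V/|Z| = 27.7 mA
P = VI cos φ = 2.3 × 0.0277 × cos(8.12°) = 63.1 mW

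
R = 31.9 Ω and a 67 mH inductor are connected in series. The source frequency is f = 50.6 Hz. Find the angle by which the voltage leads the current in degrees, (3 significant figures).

ω = 2πf = 317.9 rad/s
X_L = ωL = 21.3 Ω
Z = 31.9 + j21.3 Ω
|Z| = √(31.9² + 21.3²) = 38.4 Ω
∠Z = arctan(21.3/31.9) = 33.7°

33.7°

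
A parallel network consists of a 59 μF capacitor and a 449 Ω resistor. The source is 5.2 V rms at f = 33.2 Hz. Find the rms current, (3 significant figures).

ω = 2πf = 208.6 rad/s
X_C = 1/(ωC) = 81.3 Ω
Parallel: admittances add. Y = 1/R + jωC
Y = (0.00223 + j0.0123) S
|Y| = 0.0125 S → |Z| = 1/|Y| = 80.0 Ω, ∠Z = −∠Y = -79.7°
I = V/|Z| = 5.2/80.0 = 65.0 mA

65.0 mA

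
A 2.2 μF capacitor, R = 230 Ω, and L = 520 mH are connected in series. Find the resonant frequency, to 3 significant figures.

149 Hz

ω₀ = 1/√(LC) = 1/√(0.52 × 2.2e-06) = 934.9 rad/s
f₀ = ω₀/(2π) = 149 Hz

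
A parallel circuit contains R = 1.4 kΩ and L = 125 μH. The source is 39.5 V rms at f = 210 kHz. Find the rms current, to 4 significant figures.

241.1 mA

ω = 2πf = 1.319e+06 rad/s
X_L = ωL = 164.9 Ω
Parallel: admittances add. Y = 1/R + 1/(jωL)
Y = (0.0007143 − j0.006063) S
|Y| = 0.006105 S → |Z| = 1/|Y| = 163.8 Ω, ∠Z = −∠Y = 83.28°
I = V/|Z| = 39.5/163.8 = 241.1 mA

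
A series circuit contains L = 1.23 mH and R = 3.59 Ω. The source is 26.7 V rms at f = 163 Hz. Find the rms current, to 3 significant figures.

7.02 A

ω = 2πf = 1024 rad/s
X_L = ωL = 1.26 Ω
Z = 3.59 + j1.26 Ω
|Z| = √(3.59² + 1.26²) = 3.80 Ω
I = V/|Z| = 26.7/3.80 = 7.02 A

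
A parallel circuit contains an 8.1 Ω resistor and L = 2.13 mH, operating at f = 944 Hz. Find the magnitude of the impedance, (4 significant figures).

6.819 Ω

ω = 2πf = 5931 rad/s
X_L = ωL = 12.63 Ω
Parallel: admittances add. Y = 1/R + 1/(jωL)
Y = (0.1235 − j0.07915) S
|Y| = 0.1467 S → |Z| = 1/|Y| = 6.819 Ω, ∠Z = −∠Y = 32.67°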